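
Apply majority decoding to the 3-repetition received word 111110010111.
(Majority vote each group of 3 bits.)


Groups: 111, 110, 010, 111
Majority votes: 1101

1101


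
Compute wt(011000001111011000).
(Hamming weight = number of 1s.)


Counting 1s in 011000001111011000

8


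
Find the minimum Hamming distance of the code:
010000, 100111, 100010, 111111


Comparing all pairs, minimum distance: 2
Can detect 1 errors, correct 0 errors

2


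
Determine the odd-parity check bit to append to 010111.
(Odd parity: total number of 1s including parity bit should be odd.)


Number of 1s in data: 4
Parity bit: 1

1


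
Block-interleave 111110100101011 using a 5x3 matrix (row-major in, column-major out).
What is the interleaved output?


Matrix:
  111
  110
  100
  101
  011
Read columns: 111101100110011

111101100110011


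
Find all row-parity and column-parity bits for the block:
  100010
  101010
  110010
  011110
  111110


Row parities: 01101
Column parities: 011010

Row P: 01101, Col P: 011010, Corner: 1


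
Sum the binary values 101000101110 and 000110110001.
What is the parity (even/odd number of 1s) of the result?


101000101110 = 2606
000110110001 = 433
Sum = 3039 = 101111011111
1s count = 10

even parity (10 ones in 101111011111)


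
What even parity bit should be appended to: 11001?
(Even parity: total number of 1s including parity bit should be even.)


Number of 1s in data: 3
Parity bit: 1

1


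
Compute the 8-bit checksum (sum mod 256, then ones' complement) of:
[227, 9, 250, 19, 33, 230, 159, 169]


Sum = 1096 mod 256 = 72
Complement = 183

183


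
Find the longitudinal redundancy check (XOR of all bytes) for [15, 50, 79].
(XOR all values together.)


XOR chain: 15 ^ 50 ^ 79 = 114

114


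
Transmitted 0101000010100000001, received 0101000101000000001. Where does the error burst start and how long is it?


XOR: 0000000111100000000

Burst at position 7, length 4


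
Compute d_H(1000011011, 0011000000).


XOR: 1011011011
Count of 1s: 7

7


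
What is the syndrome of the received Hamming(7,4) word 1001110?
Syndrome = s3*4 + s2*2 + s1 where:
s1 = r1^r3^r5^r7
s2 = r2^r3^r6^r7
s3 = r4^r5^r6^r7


s1=0, s2=1, s3=1

Syndrome = 6 (error at position 6)


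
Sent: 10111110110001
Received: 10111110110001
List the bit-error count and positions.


XOR: 00000000000000

0 errors (received matches sent)


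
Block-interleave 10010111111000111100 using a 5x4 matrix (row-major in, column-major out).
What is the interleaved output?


Matrix:
  1001
  0111
  1110
  0011
  1100
Read columns: 10101011010111011010

10101011010111011010


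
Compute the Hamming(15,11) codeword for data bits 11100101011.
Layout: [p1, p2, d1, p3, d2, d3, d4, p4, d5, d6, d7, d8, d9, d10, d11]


Parity bits: p1=1, p2=1, p3=1, p4=0

111111000101011


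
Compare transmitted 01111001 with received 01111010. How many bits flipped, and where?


XOR: 00000011

2 error(s) at position(s): 6, 7


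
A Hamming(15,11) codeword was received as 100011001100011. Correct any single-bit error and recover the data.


Syndrome = 0: no error detected

Data: 01101100011 (no errors)


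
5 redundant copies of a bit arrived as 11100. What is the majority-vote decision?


Ones: 3 out of 5
Threshold: 3

1 (3/5 voted 1)


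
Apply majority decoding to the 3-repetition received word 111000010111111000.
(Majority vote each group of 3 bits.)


Groups: 111, 000, 010, 111, 111, 000
Majority votes: 100110

100110


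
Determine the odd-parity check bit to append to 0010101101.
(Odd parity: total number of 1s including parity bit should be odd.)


Number of 1s in data: 5
Parity bit: 0

0


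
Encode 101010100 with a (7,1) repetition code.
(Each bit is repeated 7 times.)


Each bit -> 7 copies

111111100000001111111000000011111110000000111111100000000000000


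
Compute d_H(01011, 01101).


XOR: 00110
Count of 1s: 2

2


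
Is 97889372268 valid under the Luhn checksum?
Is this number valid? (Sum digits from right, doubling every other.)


Luhn sum = 68
68 mod 10 = 8

Invalid (Luhn sum mod 10 = 8)


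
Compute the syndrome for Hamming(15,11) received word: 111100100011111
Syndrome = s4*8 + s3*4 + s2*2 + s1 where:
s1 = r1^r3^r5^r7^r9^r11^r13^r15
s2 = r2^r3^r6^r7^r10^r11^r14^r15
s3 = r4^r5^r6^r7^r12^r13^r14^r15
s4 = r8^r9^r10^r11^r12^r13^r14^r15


s1=0, s2=0, s3=0, s4=1

Syndrome = 8 (error at position 8)


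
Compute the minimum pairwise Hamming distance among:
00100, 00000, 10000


Comparing all pairs, minimum distance: 1
Can detect 0 errors, correct 0 errors

1


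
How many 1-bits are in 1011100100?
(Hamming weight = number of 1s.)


Counting 1s in 1011100100

5


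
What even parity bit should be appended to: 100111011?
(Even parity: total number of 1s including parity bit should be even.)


Number of 1s in data: 6
Parity bit: 0

0


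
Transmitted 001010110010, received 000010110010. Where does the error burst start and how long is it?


XOR: 001000000000

Burst at position 2, length 1


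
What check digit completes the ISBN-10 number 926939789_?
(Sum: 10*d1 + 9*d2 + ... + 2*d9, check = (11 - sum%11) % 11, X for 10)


Weighted sum: 352
352 mod 11 = 0

Check digit: 0


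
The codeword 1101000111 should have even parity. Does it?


Number of 1s: 6

Yes, parity is correct (6 ones)


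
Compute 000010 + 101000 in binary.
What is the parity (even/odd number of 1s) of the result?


000010 = 2
101000 = 40
Sum = 42 = 101010
1s count = 3

odd parity (3 ones in 101010)


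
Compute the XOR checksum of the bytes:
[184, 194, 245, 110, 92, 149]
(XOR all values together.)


XOR chain: 184 ^ 194 ^ 245 ^ 110 ^ 92 ^ 149 = 40

40


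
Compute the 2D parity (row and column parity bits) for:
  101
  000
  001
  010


Row parities: 0011
Column parities: 110

Row P: 0011, Col P: 110, Corner: 0


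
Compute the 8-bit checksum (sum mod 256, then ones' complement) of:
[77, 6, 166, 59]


Sum = 308 mod 256 = 52
Complement = 203

203


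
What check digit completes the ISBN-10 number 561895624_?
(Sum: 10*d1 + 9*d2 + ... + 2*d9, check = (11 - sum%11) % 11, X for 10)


Weighted sum: 285
285 mod 11 = 10

Check digit: 1


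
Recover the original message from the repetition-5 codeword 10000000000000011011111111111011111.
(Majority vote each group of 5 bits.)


Groups: 10000, 00000, 00000, 11011, 11111, 11110, 11111
Majority votes: 0001111

0001111


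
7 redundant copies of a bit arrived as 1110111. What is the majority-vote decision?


Ones: 6 out of 7
Threshold: 4

1 (6/7 voted 1)


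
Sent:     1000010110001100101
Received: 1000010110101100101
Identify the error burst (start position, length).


XOR: 0000000000100000000

Burst at position 10, length 1


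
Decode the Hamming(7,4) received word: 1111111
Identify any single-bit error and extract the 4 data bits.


Syndrome = 0: no error detected

Data: 1111 (no errors)


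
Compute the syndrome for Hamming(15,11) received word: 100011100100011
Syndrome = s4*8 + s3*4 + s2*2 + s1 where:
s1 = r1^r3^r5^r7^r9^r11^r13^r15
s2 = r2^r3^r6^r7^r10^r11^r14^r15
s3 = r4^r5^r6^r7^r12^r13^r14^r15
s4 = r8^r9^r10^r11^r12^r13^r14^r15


s1=0, s2=1, s3=1, s4=1

Syndrome = 14 (error at position 14)


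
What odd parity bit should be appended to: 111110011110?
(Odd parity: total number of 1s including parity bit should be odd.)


Number of 1s in data: 9
Parity bit: 0

0


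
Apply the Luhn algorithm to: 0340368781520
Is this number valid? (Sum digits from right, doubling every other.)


Luhn sum = 48
48 mod 10 = 8

Invalid (Luhn sum mod 10 = 8)


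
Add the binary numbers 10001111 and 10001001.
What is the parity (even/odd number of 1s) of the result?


10001111 = 143
10001001 = 137
Sum = 280 = 100011000
1s count = 3

odd parity (3 ones in 100011000)


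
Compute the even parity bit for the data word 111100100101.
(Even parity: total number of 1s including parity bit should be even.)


Number of 1s in data: 7
Parity bit: 1

1


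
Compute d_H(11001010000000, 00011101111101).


XOR: 11010111111101
Count of 1s: 11

11


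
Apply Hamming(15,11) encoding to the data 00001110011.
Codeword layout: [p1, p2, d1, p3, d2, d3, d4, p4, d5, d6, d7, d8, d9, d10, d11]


Parity bits: p1=1, p2=0, p3=0, p4=1

100000011110011


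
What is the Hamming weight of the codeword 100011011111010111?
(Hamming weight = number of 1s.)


Counting 1s in 100011011111010111

12


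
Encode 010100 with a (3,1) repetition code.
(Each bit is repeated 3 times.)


Each bit -> 3 copies

000111000111000000


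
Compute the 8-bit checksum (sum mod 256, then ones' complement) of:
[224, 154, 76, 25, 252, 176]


Sum = 907 mod 256 = 139
Complement = 116

116


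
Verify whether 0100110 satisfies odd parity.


Number of 1s: 3

Yes, parity is correct (3 ones)


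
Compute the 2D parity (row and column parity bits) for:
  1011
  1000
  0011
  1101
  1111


Row parities: 11010
Column parities: 0010

Row P: 11010, Col P: 0010, Corner: 1


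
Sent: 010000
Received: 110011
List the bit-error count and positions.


XOR: 100011

3 error(s) at position(s): 0, 4, 5


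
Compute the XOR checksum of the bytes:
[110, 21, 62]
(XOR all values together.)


XOR chain: 110 ^ 21 ^ 62 = 69

69


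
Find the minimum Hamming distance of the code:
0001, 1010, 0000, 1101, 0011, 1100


Comparing all pairs, minimum distance: 1
Can detect 0 errors, correct 0 errors

1


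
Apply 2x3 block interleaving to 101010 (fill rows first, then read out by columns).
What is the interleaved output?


Matrix:
  101
  010
Read columns: 100110

100110


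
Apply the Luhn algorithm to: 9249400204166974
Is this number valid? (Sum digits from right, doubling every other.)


Luhn sum = 71
71 mod 10 = 1

Invalid (Luhn sum mod 10 = 1)


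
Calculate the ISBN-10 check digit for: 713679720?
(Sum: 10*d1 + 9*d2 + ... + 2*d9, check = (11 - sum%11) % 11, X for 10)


Weighted sum: 266
266 mod 11 = 2

Check digit: 9


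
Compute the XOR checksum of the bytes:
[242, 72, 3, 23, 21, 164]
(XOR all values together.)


XOR chain: 242 ^ 72 ^ 3 ^ 23 ^ 21 ^ 164 = 31

31


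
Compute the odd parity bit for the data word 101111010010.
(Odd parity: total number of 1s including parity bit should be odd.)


Number of 1s in data: 7
Parity bit: 0

0


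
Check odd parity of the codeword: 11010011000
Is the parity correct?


Number of 1s: 5

Yes, parity is correct (5 ones)


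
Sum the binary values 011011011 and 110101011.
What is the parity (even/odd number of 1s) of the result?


011011011 = 219
110101011 = 427
Sum = 646 = 1010000110
1s count = 4

even parity (4 ones in 1010000110)


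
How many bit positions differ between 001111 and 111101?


XOR: 110010
Count of 1s: 3

3


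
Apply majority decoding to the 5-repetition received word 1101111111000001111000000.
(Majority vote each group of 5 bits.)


Groups: 11011, 11111, 00000, 11110, 00000
Majority votes: 11010

11010


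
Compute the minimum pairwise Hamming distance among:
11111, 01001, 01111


Comparing all pairs, minimum distance: 1
Can detect 0 errors, correct 0 errors

1


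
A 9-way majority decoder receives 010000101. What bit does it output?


Ones: 3 out of 9
Threshold: 5

0 (3/9 voted 1)


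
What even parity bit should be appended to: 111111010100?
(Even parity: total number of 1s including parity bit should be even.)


Number of 1s in data: 8
Parity bit: 0

0


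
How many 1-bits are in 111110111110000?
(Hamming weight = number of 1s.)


Counting 1s in 111110111110000

10


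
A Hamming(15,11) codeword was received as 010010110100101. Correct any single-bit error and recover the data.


Syndrome = 0: no error detected

Data: 01010100101 (no errors)


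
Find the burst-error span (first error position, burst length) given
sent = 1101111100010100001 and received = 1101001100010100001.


XOR: 0000110000000000000

Burst at position 4, length 2


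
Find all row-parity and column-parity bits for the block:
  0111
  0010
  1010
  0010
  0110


Row parities: 11010
Column parities: 1011

Row P: 11010, Col P: 1011, Corner: 1


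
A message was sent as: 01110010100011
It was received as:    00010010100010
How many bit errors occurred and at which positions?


XOR: 01100000000001

3 error(s) at position(s): 1, 2, 13


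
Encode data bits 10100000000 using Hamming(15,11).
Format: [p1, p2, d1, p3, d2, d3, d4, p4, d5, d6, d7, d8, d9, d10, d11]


Parity bits: p1=1, p2=0, p3=1, p4=0

101101000000000


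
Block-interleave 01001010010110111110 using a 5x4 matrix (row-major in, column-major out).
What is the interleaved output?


Matrix:
  0100
  1010
  0101
  1011
  1110
Read columns: 01011101010101100110

01011101010101100110


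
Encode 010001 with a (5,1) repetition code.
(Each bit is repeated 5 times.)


Each bit -> 5 copies

000001111100000000000000011111


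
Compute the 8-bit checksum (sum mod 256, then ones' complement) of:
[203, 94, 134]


Sum = 431 mod 256 = 175
Complement = 80

80


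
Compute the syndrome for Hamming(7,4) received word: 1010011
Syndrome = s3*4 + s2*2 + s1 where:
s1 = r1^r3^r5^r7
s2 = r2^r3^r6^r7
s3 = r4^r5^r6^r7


s1=1, s2=1, s3=0

Syndrome = 3 (error at position 3)


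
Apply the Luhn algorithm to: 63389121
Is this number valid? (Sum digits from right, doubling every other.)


Luhn sum = 35
35 mod 10 = 5

Invalid (Luhn sum mod 10 = 5)


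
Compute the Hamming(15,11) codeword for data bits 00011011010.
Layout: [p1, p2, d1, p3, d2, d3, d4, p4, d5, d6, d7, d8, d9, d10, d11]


Parity bits: p1=1, p2=1, p3=1, p4=0

110100101011010


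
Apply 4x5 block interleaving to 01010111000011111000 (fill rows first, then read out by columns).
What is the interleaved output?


Matrix:
  01010
  11100
  00111
  11000
Read columns: 01011101011010100010

01011101011010100010


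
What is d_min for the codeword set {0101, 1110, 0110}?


Comparing all pairs, minimum distance: 1
Can detect 0 errors, correct 0 errors

1


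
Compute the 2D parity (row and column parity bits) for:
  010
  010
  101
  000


Row parities: 1100
Column parities: 101

Row P: 1100, Col P: 101, Corner: 0


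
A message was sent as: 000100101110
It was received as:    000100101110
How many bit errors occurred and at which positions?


XOR: 000000000000

0 errors (received matches sent)


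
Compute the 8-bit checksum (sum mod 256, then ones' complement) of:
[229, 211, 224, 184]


Sum = 848 mod 256 = 80
Complement = 175

175


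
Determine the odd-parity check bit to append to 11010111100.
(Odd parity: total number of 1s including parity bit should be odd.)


Number of 1s in data: 7
Parity bit: 0

0


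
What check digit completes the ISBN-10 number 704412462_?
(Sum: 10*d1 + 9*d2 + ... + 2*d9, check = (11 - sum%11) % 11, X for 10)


Weighted sum: 184
184 mod 11 = 8

Check digit: 3


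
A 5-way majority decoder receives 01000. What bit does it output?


Ones: 1 out of 5
Threshold: 3

0 (1/5 voted 1)


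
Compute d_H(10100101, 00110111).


XOR: 10010010
Count of 1s: 3

3


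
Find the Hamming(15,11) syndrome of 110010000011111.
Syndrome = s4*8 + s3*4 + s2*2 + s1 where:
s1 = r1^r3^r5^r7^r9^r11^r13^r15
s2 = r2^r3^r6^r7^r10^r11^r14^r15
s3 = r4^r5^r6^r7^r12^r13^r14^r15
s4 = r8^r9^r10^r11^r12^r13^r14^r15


s1=1, s2=0, s3=1, s4=1

Syndrome = 13 (error at position 13)


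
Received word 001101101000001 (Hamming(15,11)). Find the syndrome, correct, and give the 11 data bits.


Syndrome = 0: no error detected

Data: 10111000001 (no errors)


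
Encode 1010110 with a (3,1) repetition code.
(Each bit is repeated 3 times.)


Each bit -> 3 copies

111000111000111111000


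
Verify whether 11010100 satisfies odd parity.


Number of 1s: 4

No, parity error (4 ones)


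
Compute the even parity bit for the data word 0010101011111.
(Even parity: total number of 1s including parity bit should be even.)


Number of 1s in data: 8
Parity bit: 0

0


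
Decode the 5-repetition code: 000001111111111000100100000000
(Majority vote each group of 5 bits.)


Groups: 00000, 11111, 11111, 00010, 01000, 00000
Majority votes: 011000

011000


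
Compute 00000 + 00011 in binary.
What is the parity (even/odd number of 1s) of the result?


00000 = 0
00011 = 3
Sum = 3 = 11
1s count = 2

even parity (2 ones in 11)


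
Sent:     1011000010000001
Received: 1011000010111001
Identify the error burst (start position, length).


XOR: 0000000000111000

Burst at position 10, length 3


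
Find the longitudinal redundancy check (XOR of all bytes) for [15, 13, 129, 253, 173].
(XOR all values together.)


XOR chain: 15 ^ 13 ^ 129 ^ 253 ^ 173 = 211

211


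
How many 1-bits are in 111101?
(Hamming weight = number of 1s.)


Counting 1s in 111101

5


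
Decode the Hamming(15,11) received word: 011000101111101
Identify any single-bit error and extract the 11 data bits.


Syndrome = 0: no error detected

Data: 10011111101 (no errors)


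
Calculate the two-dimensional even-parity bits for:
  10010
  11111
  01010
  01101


Row parities: 0101
Column parities: 01010

Row P: 0101, Col P: 01010, Corner: 0


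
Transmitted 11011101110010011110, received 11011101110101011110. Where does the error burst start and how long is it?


XOR: 00000000000111000000

Burst at position 11, length 3


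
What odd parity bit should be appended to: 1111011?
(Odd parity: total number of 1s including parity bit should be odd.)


Number of 1s in data: 6
Parity bit: 1

1


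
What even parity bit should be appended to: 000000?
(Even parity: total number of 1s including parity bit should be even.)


Number of 1s in data: 0
Parity bit: 0

0


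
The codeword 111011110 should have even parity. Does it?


Number of 1s: 7

No, parity error (7 ones)


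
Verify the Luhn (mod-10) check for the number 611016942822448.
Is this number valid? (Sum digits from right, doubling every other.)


Luhn sum = 65
65 mod 10 = 5

Invalid (Luhn sum mod 10 = 5)


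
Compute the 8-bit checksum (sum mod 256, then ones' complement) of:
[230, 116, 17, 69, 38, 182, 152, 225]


Sum = 1029 mod 256 = 5
Complement = 250

250


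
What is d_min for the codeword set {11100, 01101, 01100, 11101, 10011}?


Comparing all pairs, minimum distance: 1
Can detect 0 errors, correct 0 errors

1


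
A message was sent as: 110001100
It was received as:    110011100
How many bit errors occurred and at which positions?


XOR: 000010000

1 error(s) at position(s): 4


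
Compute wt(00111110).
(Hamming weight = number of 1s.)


Counting 1s in 00111110

5


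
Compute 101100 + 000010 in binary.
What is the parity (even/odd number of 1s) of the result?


101100 = 44
000010 = 2
Sum = 46 = 101110
1s count = 4

even parity (4 ones in 101110)


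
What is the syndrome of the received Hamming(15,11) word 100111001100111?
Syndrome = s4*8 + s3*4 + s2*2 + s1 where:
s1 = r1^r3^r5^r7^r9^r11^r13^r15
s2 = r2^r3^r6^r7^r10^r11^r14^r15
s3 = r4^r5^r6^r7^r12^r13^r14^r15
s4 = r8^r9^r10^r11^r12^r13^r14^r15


s1=1, s2=0, s3=0, s4=1

Syndrome = 9 (error at position 9)


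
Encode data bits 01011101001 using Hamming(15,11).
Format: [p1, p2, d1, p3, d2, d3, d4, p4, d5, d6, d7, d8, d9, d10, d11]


Parity bits: p1=0, p2=1, p3=0, p4=0

010010101101001


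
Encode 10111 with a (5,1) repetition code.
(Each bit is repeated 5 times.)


Each bit -> 5 copies

1111100000111111111111111


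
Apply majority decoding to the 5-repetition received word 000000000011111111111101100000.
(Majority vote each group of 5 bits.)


Groups: 00000, 00000, 11111, 11111, 11011, 00000
Majority votes: 001110

001110


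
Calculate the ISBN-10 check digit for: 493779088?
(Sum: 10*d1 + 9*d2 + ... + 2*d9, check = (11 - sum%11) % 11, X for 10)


Weighted sum: 321
321 mod 11 = 2

Check digit: 9


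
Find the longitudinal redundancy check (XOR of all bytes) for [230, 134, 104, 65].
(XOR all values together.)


XOR chain: 230 ^ 134 ^ 104 ^ 65 = 73

73


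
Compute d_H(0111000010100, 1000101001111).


XOR: 1111101011011
Count of 1s: 10

10


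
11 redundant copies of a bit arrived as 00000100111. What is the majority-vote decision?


Ones: 4 out of 11
Threshold: 6

0 (4/11 voted 1)


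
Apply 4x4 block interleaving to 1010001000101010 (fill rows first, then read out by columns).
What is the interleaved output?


Matrix:
  1010
  0010
  0010
  1010
Read columns: 1001000011110000

1001000011110000


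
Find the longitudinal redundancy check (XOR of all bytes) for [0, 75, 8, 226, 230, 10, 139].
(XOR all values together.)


XOR chain: 0 ^ 75 ^ 8 ^ 226 ^ 230 ^ 10 ^ 139 = 198

198


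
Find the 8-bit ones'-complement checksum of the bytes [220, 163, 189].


Sum = 572 mod 256 = 60
Complement = 195

195


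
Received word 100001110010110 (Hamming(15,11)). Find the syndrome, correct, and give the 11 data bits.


Syndrome = 0: no error detected

Data: 00110010110 (no errors)


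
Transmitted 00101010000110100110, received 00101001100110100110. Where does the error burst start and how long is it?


XOR: 00000011100000000000

Burst at position 6, length 3


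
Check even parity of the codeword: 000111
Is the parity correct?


Number of 1s: 3

No, parity error (3 ones)


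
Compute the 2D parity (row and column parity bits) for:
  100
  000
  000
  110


Row parities: 1000
Column parities: 010

Row P: 1000, Col P: 010, Corner: 1


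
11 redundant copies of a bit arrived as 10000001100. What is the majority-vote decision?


Ones: 3 out of 11
Threshold: 6

0 (3/11 voted 1)


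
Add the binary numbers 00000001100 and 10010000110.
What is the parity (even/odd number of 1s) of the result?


00000001100 = 12
10010000110 = 1158
Sum = 1170 = 10010010010
1s count = 4

even parity (4 ones in 10010010010)


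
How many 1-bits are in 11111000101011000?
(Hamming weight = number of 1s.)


Counting 1s in 11111000101011000

9


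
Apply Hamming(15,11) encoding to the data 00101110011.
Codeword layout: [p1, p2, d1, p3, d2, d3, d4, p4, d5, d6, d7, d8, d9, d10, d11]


Parity bits: p1=1, p2=1, p3=1, p4=1

110101011110011


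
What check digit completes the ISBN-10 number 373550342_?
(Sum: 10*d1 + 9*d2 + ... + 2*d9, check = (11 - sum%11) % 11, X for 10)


Weighted sum: 210
210 mod 11 = 1

Check digit: X


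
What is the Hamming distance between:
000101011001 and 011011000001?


XOR: 011110011000
Count of 1s: 6

6


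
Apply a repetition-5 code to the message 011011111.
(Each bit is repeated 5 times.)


Each bit -> 5 copies

000001111111111000001111111111111111111111111


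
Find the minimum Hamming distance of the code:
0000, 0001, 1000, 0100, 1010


Comparing all pairs, minimum distance: 1
Can detect 0 errors, correct 0 errors

1


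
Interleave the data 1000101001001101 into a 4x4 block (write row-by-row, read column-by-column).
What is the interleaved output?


Matrix:
  1000
  1010
  0100
  1101
Read columns: 1101001101000001

1101001101000001


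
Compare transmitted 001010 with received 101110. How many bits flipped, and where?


XOR: 100100

2 error(s) at position(s): 0, 3


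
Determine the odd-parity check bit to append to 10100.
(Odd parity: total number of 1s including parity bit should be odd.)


Number of 1s in data: 2
Parity bit: 1

1


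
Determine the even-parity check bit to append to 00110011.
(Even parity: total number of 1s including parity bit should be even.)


Number of 1s in data: 4
Parity bit: 0

0


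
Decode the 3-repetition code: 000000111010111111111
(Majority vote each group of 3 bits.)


Groups: 000, 000, 111, 010, 111, 111, 111
Majority votes: 0010111

0010111


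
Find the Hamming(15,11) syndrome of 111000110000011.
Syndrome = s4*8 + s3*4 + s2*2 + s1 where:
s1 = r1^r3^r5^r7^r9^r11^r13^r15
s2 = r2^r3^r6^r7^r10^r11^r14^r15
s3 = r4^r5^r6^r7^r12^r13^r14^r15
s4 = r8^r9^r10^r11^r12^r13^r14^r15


s1=0, s2=1, s3=1, s4=1

Syndrome = 14 (error at position 14)


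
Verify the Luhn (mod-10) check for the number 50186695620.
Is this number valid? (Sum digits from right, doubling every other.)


Luhn sum = 42
42 mod 10 = 2

Invalid (Luhn sum mod 10 = 2)


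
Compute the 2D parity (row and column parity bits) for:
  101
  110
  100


Row parities: 001
Column parities: 111

Row P: 001, Col P: 111, Corner: 1


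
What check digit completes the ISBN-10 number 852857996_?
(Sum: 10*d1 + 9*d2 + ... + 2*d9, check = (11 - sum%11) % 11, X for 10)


Weighted sum: 337
337 mod 11 = 7

Check digit: 4


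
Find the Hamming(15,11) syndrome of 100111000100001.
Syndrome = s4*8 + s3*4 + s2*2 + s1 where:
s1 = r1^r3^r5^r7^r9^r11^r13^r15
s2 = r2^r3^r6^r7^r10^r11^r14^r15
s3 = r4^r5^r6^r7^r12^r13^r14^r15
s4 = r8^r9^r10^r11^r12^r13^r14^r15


s1=1, s2=1, s3=0, s4=0

Syndrome = 3 (error at position 3)


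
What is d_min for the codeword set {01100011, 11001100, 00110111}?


Comparing all pairs, minimum distance: 3
Can detect 2 errors, correct 1 errors

3


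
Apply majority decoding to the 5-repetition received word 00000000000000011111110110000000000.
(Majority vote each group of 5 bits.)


Groups: 00000, 00000, 00000, 11111, 11011, 00000, 00000
Majority votes: 0001100

0001100


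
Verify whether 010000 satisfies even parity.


Number of 1s: 1

No, parity error (1 ones)


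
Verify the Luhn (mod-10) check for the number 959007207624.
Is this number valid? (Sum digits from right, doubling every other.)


Luhn sum = 53
53 mod 10 = 3

Invalid (Luhn sum mod 10 = 3)


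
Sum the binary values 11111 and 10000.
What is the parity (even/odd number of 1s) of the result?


11111 = 31
10000 = 16
Sum = 47 = 101111
1s count = 5

odd parity (5 ones in 101111)


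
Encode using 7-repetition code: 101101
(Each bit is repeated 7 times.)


Each bit -> 7 copies

111111100000001111111111111100000001111111


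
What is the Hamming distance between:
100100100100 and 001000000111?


XOR: 101100100011
Count of 1s: 6

6


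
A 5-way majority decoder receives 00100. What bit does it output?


Ones: 1 out of 5
Threshold: 3

0 (1/5 voted 1)


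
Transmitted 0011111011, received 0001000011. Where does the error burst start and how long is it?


XOR: 0010111000

Burst at position 2, length 5


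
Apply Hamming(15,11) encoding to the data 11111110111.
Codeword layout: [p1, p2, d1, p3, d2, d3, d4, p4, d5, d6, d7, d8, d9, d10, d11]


Parity bits: p1=1, p2=1, p3=0, p4=0

111011101110111


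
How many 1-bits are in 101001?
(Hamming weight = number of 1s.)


Counting 1s in 101001

3


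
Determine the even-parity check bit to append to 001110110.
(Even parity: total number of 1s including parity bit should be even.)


Number of 1s in data: 5
Parity bit: 1

1


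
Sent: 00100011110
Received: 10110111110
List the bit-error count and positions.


XOR: 10010100000

3 error(s) at position(s): 0, 3, 5


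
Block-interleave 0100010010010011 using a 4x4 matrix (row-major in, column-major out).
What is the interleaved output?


Matrix:
  0100
  0100
  1001
  0011
Read columns: 0010110000010011

0010110000010011


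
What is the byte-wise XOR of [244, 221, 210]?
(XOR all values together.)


XOR chain: 244 ^ 221 ^ 210 = 251

251


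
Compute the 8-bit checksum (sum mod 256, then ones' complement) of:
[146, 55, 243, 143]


Sum = 587 mod 256 = 75
Complement = 180

180


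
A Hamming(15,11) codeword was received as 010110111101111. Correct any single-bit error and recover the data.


Syndrome = 15: error at position 15

Data: 01011101110 (corrected bit 15)


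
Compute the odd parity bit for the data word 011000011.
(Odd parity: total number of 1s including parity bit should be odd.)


Number of 1s in data: 4
Parity bit: 1

1


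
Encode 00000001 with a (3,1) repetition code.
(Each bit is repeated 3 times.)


Each bit -> 3 copies

000000000000000000000111


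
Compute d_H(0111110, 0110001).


XOR: 0001111
Count of 1s: 4

4


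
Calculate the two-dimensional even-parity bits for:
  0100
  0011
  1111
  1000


Row parities: 1001
Column parities: 0000

Row P: 1001, Col P: 0000, Corner: 0


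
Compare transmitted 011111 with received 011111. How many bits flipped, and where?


XOR: 000000

0 errors (received matches sent)


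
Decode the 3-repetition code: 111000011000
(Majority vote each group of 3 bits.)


Groups: 111, 000, 011, 000
Majority votes: 1010

1010


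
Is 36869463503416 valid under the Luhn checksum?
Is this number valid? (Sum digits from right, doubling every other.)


Luhn sum = 63
63 mod 10 = 3

Invalid (Luhn sum mod 10 = 3)


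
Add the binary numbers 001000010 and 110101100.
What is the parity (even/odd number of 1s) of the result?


001000010 = 66
110101100 = 428
Sum = 494 = 111101110
1s count = 7

odd parity (7 ones in 111101110)


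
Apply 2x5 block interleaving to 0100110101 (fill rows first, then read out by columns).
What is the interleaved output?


Matrix:
  01001
  10101
Read columns: 0110010011

0110010011


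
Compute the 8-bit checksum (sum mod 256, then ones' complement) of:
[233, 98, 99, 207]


Sum = 637 mod 256 = 125
Complement = 130

130


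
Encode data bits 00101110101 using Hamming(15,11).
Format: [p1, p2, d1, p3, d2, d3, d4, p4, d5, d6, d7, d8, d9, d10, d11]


Parity bits: p1=0, p2=0, p3=1, p4=1

000101011110101


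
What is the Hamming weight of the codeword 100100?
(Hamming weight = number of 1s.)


Counting 1s in 100100

2


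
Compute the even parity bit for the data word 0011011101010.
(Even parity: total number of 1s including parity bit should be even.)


Number of 1s in data: 7
Parity bit: 1

1


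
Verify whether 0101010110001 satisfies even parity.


Number of 1s: 6

Yes, parity is correct (6 ones)


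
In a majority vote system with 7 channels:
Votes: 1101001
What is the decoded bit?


Ones: 4 out of 7
Threshold: 4

1 (4/7 voted 1)


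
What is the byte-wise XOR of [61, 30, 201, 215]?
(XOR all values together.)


XOR chain: 61 ^ 30 ^ 201 ^ 215 = 61

61


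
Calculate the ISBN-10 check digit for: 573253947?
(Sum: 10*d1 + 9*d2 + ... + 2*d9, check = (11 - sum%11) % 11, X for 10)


Weighted sum: 258
258 mod 11 = 5

Check digit: 6


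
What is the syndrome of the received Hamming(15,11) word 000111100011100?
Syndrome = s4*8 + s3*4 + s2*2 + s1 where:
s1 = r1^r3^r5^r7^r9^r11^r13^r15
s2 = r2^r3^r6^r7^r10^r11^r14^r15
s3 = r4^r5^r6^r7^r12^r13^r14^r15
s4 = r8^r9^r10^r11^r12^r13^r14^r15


s1=0, s2=1, s3=0, s4=1

Syndrome = 10 (error at position 10)


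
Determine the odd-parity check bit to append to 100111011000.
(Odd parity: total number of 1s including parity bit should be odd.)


Number of 1s in data: 6
Parity bit: 1

1


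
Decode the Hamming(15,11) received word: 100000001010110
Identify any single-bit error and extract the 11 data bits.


Syndrome = 0: no error detected

Data: 00001010110 (no errors)


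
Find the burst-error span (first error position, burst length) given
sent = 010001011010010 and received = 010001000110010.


XOR: 000000011100000

Burst at position 7, length 3


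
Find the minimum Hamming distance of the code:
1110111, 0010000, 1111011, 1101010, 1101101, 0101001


Comparing all pairs, minimum distance: 2
Can detect 1 errors, correct 0 errors

2


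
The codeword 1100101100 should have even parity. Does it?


Number of 1s: 5

No, parity error (5 ones)


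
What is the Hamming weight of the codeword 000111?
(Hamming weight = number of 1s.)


Counting 1s in 000111

3


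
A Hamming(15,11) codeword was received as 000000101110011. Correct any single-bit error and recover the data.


Syndrome = 14: error at position 14

Data: 00011110001 (corrected bit 14)


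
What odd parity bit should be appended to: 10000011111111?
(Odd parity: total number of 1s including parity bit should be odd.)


Number of 1s in data: 9
Parity bit: 0

0


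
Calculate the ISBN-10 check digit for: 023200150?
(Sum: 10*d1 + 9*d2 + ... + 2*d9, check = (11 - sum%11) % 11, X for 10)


Weighted sum: 75
75 mod 11 = 9

Check digit: 2


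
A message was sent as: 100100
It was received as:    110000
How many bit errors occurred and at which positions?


XOR: 010100

2 error(s) at position(s): 1, 3


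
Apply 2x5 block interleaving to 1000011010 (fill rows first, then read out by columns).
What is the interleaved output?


Matrix:
  10000
  11010
Read columns: 1101000100

1101000100


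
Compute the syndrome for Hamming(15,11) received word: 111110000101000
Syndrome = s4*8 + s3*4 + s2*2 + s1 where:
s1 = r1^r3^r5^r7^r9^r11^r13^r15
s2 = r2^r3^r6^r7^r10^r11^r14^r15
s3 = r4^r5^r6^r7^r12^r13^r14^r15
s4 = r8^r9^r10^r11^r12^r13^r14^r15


s1=1, s2=1, s3=1, s4=0

Syndrome = 7 (error at position 7)


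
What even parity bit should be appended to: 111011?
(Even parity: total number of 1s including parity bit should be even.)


Number of 1s in data: 5
Parity bit: 1

1


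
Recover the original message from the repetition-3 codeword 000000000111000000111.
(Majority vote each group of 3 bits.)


Groups: 000, 000, 000, 111, 000, 000, 111
Majority votes: 0001001

0001001


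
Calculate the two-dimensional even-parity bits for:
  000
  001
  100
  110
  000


Row parities: 01100
Column parities: 011

Row P: 01100, Col P: 011, Corner: 0


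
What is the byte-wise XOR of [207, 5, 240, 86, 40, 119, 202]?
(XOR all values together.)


XOR chain: 207 ^ 5 ^ 240 ^ 86 ^ 40 ^ 119 ^ 202 = 249

249


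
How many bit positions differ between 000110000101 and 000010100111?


XOR: 000100100010
Count of 1s: 3

3


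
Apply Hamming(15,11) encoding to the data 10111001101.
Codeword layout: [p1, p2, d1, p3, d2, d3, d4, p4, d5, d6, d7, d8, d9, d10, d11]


Parity bits: p1=1, p2=0, p3=1, p4=0

101101101001101


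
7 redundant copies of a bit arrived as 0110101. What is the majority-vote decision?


Ones: 4 out of 7
Threshold: 4

1 (4/7 voted 1)


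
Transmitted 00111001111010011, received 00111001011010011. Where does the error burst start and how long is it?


XOR: 00000000100000000

Burst at position 8, length 1


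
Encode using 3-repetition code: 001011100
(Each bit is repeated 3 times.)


Each bit -> 3 copies

000000111000111111111000000


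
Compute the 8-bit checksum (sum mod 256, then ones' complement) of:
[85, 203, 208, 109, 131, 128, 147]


Sum = 1011 mod 256 = 243
Complement = 12

12


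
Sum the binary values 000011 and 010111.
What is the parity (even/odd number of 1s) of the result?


000011 = 3
010111 = 23
Sum = 26 = 11010
1s count = 3

odd parity (3 ones in 11010)


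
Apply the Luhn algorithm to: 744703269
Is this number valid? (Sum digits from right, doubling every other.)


Luhn sum = 44
44 mod 10 = 4

Invalid (Luhn sum mod 10 = 4)


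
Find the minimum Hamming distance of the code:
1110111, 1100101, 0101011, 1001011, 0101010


Comparing all pairs, minimum distance: 1
Can detect 0 errors, correct 0 errors

1


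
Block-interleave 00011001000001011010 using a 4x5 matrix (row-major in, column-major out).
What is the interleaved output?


Matrix:
  00011
  00100
  00010
  11010
Read columns: 00010001010010111000

00010001010010111000


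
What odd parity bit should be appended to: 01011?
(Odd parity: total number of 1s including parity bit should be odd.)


Number of 1s in data: 3
Parity bit: 0

0


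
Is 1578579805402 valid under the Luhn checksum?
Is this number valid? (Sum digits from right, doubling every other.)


Luhn sum = 49
49 mod 10 = 9

Invalid (Luhn sum mod 10 = 9)


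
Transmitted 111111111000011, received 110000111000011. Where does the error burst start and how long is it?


XOR: 001111000000000

Burst at position 2, length 4


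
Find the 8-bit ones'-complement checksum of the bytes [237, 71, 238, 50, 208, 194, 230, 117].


Sum = 1345 mod 256 = 65
Complement = 190

190


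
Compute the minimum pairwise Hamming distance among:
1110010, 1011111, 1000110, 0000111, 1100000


Comparing all pairs, minimum distance: 2
Can detect 1 errors, correct 0 errors

2


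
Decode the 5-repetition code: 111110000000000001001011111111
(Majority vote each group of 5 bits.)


Groups: 11111, 00000, 00000, 00100, 10111, 11111
Majority votes: 100011

100011


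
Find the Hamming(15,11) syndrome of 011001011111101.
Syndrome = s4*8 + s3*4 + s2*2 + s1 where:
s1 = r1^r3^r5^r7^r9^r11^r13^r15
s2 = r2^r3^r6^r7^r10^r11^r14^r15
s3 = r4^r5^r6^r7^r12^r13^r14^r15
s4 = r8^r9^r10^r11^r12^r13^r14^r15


s1=1, s2=0, s3=0, s4=1

Syndrome = 9 (error at position 9)


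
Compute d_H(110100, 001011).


XOR: 111111
Count of 1s: 6

6


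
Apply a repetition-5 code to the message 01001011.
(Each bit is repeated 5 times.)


Each bit -> 5 copies

0000011111000000000011111000001111111111


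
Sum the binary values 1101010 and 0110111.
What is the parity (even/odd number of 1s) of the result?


1101010 = 106
0110111 = 55
Sum = 161 = 10100001
1s count = 3

odd parity (3 ones in 10100001)


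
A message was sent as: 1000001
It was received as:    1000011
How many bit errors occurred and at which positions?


XOR: 0000010

1 error(s) at position(s): 5


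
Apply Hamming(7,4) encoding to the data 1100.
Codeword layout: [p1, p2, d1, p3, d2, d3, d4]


Parity bits: p1=0, p2=1, p3=1

0111100


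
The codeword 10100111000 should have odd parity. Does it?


Number of 1s: 5

Yes, parity is correct (5 ones)


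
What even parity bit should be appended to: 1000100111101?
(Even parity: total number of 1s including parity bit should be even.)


Number of 1s in data: 7
Parity bit: 1

1


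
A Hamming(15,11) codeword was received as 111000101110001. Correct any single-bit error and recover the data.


Syndrome = 0: no error detected

Data: 10011110001 (no errors)


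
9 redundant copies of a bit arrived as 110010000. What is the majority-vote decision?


Ones: 3 out of 9
Threshold: 5

0 (3/9 voted 1)


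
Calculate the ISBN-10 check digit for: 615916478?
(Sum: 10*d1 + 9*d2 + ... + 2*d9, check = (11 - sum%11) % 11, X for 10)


Weighted sum: 261
261 mod 11 = 8

Check digit: 3


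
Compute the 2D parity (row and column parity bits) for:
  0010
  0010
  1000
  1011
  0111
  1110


Row parities: 111111
Column parities: 1010

Row P: 111111, Col P: 1010, Corner: 0


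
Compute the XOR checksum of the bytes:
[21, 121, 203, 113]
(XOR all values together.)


XOR chain: 21 ^ 121 ^ 203 ^ 113 = 214

214


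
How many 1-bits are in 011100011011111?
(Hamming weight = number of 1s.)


Counting 1s in 011100011011111

10


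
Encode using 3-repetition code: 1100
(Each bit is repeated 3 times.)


Each bit -> 3 copies

111111000000


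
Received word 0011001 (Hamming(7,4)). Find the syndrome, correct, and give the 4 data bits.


Syndrome = 0: no error detected

Data: 1001 (no errors)


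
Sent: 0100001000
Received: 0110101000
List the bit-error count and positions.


XOR: 0010100000

2 error(s) at position(s): 2, 4


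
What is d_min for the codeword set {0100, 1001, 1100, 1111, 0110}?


Comparing all pairs, minimum distance: 1
Can detect 0 errors, correct 0 errors

1
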